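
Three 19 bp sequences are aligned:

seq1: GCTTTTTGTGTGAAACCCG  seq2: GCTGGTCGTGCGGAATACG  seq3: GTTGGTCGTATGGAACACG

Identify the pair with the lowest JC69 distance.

seq2 and seq3

seq1–seq2: 7/19 differ, p = 0.368, d = 0.507.
seq1–seq3: 7/19 differ, p = 0.368, d = 0.507.
seq2–seq3: 4/19 differ, p = 0.211, d = 0.247.
The smallest distance is between seq2 and seq3.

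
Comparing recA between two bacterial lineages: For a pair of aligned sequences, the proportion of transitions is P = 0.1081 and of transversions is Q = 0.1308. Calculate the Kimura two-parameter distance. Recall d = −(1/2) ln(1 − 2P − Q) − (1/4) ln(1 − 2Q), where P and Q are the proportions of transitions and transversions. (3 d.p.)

Under the Kimura two-parameter model, d = −½ ln(1 − 2P − Q) − ¼ ln(1 − 2Q).
1 − 2P − Q = 0.653, giving −½ ln(0.653) = 0.213089.
1 − 2Q = 0.7384, giving −¼ ln(0.7384) = 0.075817.
d = 0.213089 + 0.075817 = 0.288906.

0.289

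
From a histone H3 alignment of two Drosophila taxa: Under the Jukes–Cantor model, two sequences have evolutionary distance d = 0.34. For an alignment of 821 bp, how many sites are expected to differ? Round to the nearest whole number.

224

Invert JC69: p = (3/4)(1 − e^(−4d/3)) = 0.75 × (1 − e^(-0.453333)) = 0.75 × (1 − 0.635506) = 0.273371.
Expected differing sites = pL ≈ 0.273371 × 821 = 224.437591 ≈ 224.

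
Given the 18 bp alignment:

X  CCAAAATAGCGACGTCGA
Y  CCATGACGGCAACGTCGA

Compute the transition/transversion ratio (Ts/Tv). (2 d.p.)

4.00

Transitions are A↔G and C↔T; transversions are all other mismatches.
Transitions: 4. Transversions: 1.
R = 4/1 = 4.00.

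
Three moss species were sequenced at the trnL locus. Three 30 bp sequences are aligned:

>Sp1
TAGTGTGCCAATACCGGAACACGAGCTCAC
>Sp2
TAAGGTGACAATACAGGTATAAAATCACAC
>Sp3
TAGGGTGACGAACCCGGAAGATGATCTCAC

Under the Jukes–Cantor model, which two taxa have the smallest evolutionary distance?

Sp1–Sp2: 10/30 differ, p = 0.333, d = 0.441.
Sp1–Sp3: 8/30 differ, p = 0.267, d = 0.330.
Sp2–Sp3: 10/30 differ, p = 0.333, d = 0.441.
The smallest distance is between Sp1 and Sp3.

Sp1 and Sp3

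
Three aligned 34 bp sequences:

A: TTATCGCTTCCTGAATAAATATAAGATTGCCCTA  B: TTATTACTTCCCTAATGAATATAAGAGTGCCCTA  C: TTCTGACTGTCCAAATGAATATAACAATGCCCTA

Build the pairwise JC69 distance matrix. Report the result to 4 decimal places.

A–B: 6/34 sites differ → p ≈ 0.176471, d = −0.75 ln(1 − 0.235295) = 0.201199 ≈ 0.2012.
A–C: 10/34 sites differ → p ≈ 0.294118, d = −0.75 ln(1 − 0.392157) = 0.373379 ≈ 0.3734.
B–C: 7/34 sites differ → p ≈ 0.205882, d = −0.75 ln(1 − 0.274509) = 0.240680 ≈ 0.2407.

d(A,B) = 0.2012, d(A,C) = 0.3734, d(B,C) = 0.2407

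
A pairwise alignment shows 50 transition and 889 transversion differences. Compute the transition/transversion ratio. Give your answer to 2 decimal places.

0.06

R = 50/889 = 0.056242… ≈ 0.06 (to 2 d.p.).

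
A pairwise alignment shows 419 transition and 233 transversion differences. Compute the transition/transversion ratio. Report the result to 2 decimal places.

1.80

R = 419/233 = 1.798283… ≈ 1.80 (to 2 d.p.).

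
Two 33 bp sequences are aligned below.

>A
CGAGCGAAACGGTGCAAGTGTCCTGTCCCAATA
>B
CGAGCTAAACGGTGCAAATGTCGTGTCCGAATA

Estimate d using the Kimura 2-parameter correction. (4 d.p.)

Of 33 sites, 1 differences are transitions and 3 are transversions, so P = 1/33 ≈ 0.030303 and Q = 3/33 ≈ 0.090909.
Under the Kimura two-parameter model, d = −½ ln(1 − 2P − Q) − ¼ ln(1 − 2Q).
1 − 2P − Q = 0.848485, giving −½ ln(0.848485) = 0.082151.
1 − 2Q = 0.818182, giving −¼ ln(0.818182) = 0.050168.
d = 0.082151 + 0.050168 = 0.132319.

0.1323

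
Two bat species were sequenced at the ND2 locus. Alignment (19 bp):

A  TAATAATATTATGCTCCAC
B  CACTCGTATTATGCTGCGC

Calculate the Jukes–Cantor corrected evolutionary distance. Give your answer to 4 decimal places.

0.4099

The sequences differ at 6 of 19 sites (1, 3, 5, 6, 16, 18), so p = 6/19 ≈ 0.315789.
d = −(3/4) ln(1 − 4p/3) = −0.75 ln(1 − 0.421052) = −0.75 ln(0.578948)
  = −0.75 × (-0.546543) = 0.409907 substitutions/site.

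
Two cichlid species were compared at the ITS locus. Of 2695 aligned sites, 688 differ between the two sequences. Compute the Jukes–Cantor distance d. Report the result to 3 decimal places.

0.312

p = 688/2695 ≈ 0.255288.
d = −(3/4) ln(1 − 4p/3) = −0.75 ln(1 − 0.340384) = −0.75 ln(0.659616)
  = −0.75 × (-0.416097) = 0.312073 substitutions/site.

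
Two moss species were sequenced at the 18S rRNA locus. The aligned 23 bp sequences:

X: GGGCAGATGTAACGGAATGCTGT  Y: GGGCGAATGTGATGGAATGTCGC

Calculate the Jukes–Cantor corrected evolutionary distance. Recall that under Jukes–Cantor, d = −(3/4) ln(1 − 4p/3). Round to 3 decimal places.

The sequences differ at 7 of 23 sites (5, 6, 11, 13, 20, 21, 23), so p = 7/23 ≈ 0.304348.
d = −(3/4) ln(1 − 4p/3) = −0.75 ln(1 − 0.405797) = −0.75 ln(0.594203)
  = −0.75 × (-0.520534) = 0.390401 substitutions/site.

0.390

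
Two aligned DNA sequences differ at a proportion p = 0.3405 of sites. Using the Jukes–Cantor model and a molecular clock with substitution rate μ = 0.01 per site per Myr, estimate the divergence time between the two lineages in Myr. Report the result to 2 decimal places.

d = −(3/4) ln(1 − 4p/3) = −0.75 ln(1 − 0.454) = −0.75 ln(0.546)
  = −0.75 × (-0.605136) = 0.453852 substitutions/site.
Under a molecular clock d = 2μt, so t = d/(2μ) = 0.453852 / (2 × 0.01) = 22.69 Myr.

22.69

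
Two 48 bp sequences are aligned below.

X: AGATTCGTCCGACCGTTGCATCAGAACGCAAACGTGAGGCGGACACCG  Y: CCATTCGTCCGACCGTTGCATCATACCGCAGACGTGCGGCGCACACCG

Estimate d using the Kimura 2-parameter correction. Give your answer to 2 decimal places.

Of 48 sites, 1 differences are transitions and 6 are transversions, so P = 1/48 ≈ 0.020833 and Q = 6/48 = 0.125.
Under the Kimura two-parameter model, d = −½ ln(1 − 2P − Q) − ¼ ln(1 − 2Q).
1 − 2P − Q = 0.833334, giving −½ ln(0.833334) = 0.091160.
1 − 2Q = 0.75, giving −¼ ln(0.75) = 0.071921.
d = 0.091160 + 0.071921 = 0.163081.

0.16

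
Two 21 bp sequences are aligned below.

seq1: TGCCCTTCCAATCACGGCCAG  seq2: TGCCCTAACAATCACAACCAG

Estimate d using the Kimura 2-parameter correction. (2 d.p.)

0.22

Of 21 sites, 2 differences are transitions and 2 are transversions, so P = 2/21 ≈ 0.095238 and Q = 2/21 ≈ 0.095238.
Under the Kimura two-parameter model, d = −½ ln(1 − 2P − Q) − ¼ ln(1 − 2Q).
1 − 2P − Q = 0.714286, giving −½ ln(0.714286) = 0.168236.
1 − 2Q = 0.809524, giving −¼ ln(0.809524) = 0.052827.
d = 0.168236 + 0.052827 = 0.221063.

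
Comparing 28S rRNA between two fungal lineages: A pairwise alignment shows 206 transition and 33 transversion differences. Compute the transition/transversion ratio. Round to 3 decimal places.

R = 206/33 = 6.242424… ≈ 6.242 (to 3 d.p.).

6.242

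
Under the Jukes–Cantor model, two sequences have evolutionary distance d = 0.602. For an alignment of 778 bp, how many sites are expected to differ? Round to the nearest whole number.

322

Invert JC69: p = (3/4)(1 − e^(−4d/3)) = 0.75 × (1 − e^(-0.802667)) = 0.75 × (1 − 0.448132) = 0.413901.
Expected differing sites = pL ≈ 0.413901 × 778 = 322.014978 ≈ 322.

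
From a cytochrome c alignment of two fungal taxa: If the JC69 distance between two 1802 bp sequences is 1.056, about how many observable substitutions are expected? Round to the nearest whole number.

Invert JC69: p = (3/4)(1 − e^(−4d/3)) = 0.75 × (1 − e^(-1.408)) = 0.75 × (1 − 0.244632) = 0.566526.
Expected differing sites = pL ≈ 0.566526 × 1802 = 1020.879852 ≈ 1021.

1021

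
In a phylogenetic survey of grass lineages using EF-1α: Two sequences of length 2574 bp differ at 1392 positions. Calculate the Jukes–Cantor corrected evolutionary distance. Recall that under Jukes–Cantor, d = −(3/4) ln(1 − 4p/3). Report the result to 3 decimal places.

p = 1392/2574 ≈ 0.540793.
d = −(3/4) ln(1 − 4p/3) = −0.75 ln(1 − 0.721057) = −0.75 ln(0.278943)
  = −0.75 × (-1.276748) = 0.957561 substitutions/site.

0.958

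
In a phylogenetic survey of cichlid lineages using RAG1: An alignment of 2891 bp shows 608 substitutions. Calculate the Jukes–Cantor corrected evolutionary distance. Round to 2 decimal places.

0.25

p = 608/2891 ≈ 0.210308.
d = −(3/4) ln(1 − 4p/3) = −0.75 ln(1 − 0.280411) = −0.75 ln(0.719589)
  = −0.75 × (-0.329075) = 0.246806 substitutions/site.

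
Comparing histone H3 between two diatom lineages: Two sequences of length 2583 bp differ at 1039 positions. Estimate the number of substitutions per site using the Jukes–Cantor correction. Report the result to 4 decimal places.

0.5764

p = 1039/2583 ≈ 0.402245.
d = −(3/4) ln(1 − 4p/3) = −0.75 ln(1 − 0.536327) = −0.75 ln(0.463673)
  = −0.75 × (-0.768576) = 0.576432 substitutions/site.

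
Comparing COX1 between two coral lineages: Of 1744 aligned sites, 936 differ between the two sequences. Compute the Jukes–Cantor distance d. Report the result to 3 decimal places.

0.943

p = 936/1744 ≈ 0.536697.
d = −(3/4) ln(1 − 4p/3) = −0.75 ln(1 − 0.715596) = −0.75 ln(0.284404)
  = −0.75 × (-1.257360) = 0.943020 substitutions/site.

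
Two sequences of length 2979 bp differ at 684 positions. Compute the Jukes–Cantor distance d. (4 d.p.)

0.2741

p = 684/2979 ≈ 0.229607.
d = −(3/4) ln(1 − 4p/3) = −0.75 ln(1 − 0.306143) = −0.75 ln(0.693857)
  = −0.75 × (-0.365489) = 0.274117 substitutions/site.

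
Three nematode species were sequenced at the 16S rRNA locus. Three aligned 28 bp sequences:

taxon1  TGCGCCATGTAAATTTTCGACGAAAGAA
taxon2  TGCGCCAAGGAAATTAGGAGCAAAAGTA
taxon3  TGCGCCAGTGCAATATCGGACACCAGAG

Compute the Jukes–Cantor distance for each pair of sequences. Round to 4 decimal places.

taxon1–taxon2: 9/28 sites differ → p ≈ 0.321429, d = −0.75 ln(1 − 0.428572) = 0.419713 ≈ 0.4197.
taxon1–taxon3: 11/28 sites differ → p ≈ 0.392857, d = −0.75 ln(1 − 0.523809) = 0.556452 ≈ 0.5565.
taxon2–taxon3: 12/28 sites differ → p ≈ 0.428571, d = −0.75 ln(1 − 0.571428) = 0.635472 ≈ 0.6355.

d(taxon1,taxon2) = 0.4197, d(taxon1,taxon3) = 0.5565, d(taxon2,taxon3) = 0.6355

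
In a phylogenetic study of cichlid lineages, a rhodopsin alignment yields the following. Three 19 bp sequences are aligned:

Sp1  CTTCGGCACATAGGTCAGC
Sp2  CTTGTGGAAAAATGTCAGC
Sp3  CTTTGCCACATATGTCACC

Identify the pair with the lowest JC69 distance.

Sp1–Sp2: 6/19 differ, p = 0.316, d = 0.410.
Sp1–Sp3: 4/19 differ, p = 0.211, d = 0.247.
Sp2–Sp3: 7/19 differ, p = 0.368, d = 0.507.
The smallest distance is between Sp1 and Sp3.

Sp1 and Sp3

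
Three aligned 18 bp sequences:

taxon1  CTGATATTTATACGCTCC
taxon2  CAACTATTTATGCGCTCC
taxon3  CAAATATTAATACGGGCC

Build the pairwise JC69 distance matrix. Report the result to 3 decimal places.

taxon1–taxon2: 4/18 sites differ → p ≈ 0.222222, d = −0.75 ln(1 − 0.296296) = 0.263548 ≈ 0.264.
taxon1–taxon3: 5/18 sites differ → p ≈ 0.277778, d = −0.75 ln(1 − 0.370371) = 0.346968 ≈ 0.347.
taxon2–taxon3: 5/18 sites differ → p ≈ 0.277778, d = −0.75 ln(1 − 0.370371) = 0.346968 ≈ 0.347.

d(taxon1,taxon2) = 0.264, d(taxon1,taxon3) = 0.347, d(taxon2,taxon3) = 0.347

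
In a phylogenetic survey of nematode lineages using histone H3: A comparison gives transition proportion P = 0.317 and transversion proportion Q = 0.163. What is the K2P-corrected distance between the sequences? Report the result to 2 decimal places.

Under the Kimura two-parameter model, d = −½ ln(1 − 2P − Q) − ¼ ln(1 − 2Q).
1 − 2P − Q = 0.203, giving −½ ln(0.203) = 0.797275.
1 − 2Q = 0.674, giving −¼ ln(0.674) = 0.098631.
d = 0.797275 + 0.098631 = 0.895906.

0.90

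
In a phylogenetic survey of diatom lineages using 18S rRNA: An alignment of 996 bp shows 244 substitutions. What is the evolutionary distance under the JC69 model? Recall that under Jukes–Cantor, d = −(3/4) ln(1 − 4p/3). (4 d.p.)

0.2966

p = 244/996 ≈ 0.24498.
d = −(3/4) ln(1 − 4p/3) = −0.75 ln(1 − 0.32664) = −0.75 ln(0.67336)
  = −0.75 × (-0.395475) = 0.296606 substitutions/site.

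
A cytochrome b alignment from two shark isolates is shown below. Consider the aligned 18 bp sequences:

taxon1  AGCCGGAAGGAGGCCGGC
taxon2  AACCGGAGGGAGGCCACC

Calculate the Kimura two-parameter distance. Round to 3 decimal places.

0.276

Of 18 sites, 3 differences are transitions and 1 are transversions, so P = 3/18 ≈ 0.166667 and Q = 1/18 ≈ 0.055556.
Under the Kimura two-parameter model, d = −½ ln(1 − 2P − Q) − ¼ ln(1 − 2Q).
1 − 2P − Q = 0.61111, giving −½ ln(0.61111) = 0.246239.
1 − 2Q = 0.888888, giving −¼ ln(0.888888) = 0.029446.
d = 0.246239 + 0.029446 = 0.275685.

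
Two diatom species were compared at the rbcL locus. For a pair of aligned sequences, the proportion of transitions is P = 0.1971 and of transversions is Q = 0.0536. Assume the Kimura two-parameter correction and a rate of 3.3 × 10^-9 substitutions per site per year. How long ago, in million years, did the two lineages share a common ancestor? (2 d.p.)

49.28

Under the Kimura two-parameter model, d = −½ ln(1 − 2P − Q) − ¼ ln(1 − 2Q).
1 − 2P − Q = 0.5522, giving −½ ln(0.5522) = 0.296922.
1 − 2Q = 0.8928, giving −¼ ln(0.8928) = 0.028348.
d = 0.296922 + 0.028348 = 0.325270.
Under a molecular clock d = 2μt, so t = d/(2μ) = 0.325270 / (2 × 3.3 × 10^-9) = 49.28 million years.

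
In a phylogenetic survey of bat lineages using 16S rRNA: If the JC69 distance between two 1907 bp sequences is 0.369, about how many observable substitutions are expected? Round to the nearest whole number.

556

Invert JC69: p = (3/4)(1 − e^(−4d/3)) = 0.75 × (1 − e^(-0.492)) = 0.75 × (1 − 0.611402) = 0.291449.
Expected differing sites = pL ≈ 0.291449 × 1907 = 555.793243 ≈ 556.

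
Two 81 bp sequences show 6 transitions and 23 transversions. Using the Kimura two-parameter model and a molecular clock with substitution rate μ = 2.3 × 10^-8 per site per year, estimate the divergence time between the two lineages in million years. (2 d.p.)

10.71

P = 6/81 ≈ 0.074074 and Q = 23/81 ≈ 0.283951.
Under the Kimura two-parameter model, d = −½ ln(1 − 2P − Q) − ¼ ln(1 − 2Q).
1 − 2P − Q = 0.567901, giving −½ ln(0.567901) = 0.282904.
1 − 2Q = 0.432098, giving −¼ ln(0.432098) = 0.209776.
d = 0.282904 + 0.209776 = 0.492680.
Under a molecular clock d = 2μt, so t = d/(2μ) = 0.492680 / (2 × 2.3 × 10^-8) = 10.71 million years.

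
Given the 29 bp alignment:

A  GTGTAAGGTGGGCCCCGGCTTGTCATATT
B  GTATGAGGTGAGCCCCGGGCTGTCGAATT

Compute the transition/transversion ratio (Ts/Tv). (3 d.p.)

Transitions are A↔G and C↔T; transversions are all other mismatches.
Transitions: 5. Transversions: 2.
R = 5/2 = 2.500.

2.500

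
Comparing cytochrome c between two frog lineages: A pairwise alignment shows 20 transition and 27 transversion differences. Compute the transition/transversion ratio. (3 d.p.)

0.741

R = 20/27 = 0.740740… ≈ 0.741 (to 3 d.p.).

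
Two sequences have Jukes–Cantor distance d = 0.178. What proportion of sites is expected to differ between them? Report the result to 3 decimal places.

0.158

p = (3/4)(1 − e^(−4d/3)) = 0.75 × (1 − e^(-0.237333)) = 0.75 × (1 − 0.788729) = 0.158453.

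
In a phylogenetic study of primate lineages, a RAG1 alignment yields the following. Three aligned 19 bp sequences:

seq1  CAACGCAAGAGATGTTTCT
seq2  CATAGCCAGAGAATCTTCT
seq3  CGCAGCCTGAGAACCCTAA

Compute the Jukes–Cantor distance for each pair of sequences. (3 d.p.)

seq1–seq2: 6/19 sites differ → p ≈ 0.315789, d = −0.75 ln(1 − 0.421052) = 0.409907 ≈ 0.410.
seq1–seq3: 11/19 sites differ → p ≈ 0.578947, d = −0.75 ln(1 − 0.771929) = 1.108574 ≈ 1.109.
seq2–seq3: 7/19 sites differ → p ≈ 0.368421, d = −0.75 ln(1 − 0.491228) = 0.506816 ≈ 0.507.

d(seq1,seq2) = 0.410, d(seq1,seq3) = 1.109, d(seq2,seq3) = 0.507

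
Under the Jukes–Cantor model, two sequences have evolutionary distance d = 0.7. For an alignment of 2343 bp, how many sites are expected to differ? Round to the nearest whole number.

Invert JC69: p = (3/4)(1 − e^(−4d/3)) = 0.75 × (1 − e^(-0.933333)) = 0.75 × (1 − 0.393241) = 0.455069.
Expected differing sites = pL ≈ 0.455069 × 2343 = 1066.226667 ≈ 1066.

1066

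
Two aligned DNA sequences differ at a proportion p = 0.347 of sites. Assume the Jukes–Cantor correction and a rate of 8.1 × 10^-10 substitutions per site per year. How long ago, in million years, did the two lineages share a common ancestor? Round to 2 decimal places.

287.56

d = −(3/4) ln(1 − 4p/3) = −0.75 ln(1 − 0.462667) = −0.75 ln(0.537333)
  = −0.75 × (-0.621137) = 0.465853 substitutions/site.
Under a molecular clock d = 2μt, so t = d/(2μ) = 0.465853 / (2 × 8.1 × 10^-10) = 287.56 million years.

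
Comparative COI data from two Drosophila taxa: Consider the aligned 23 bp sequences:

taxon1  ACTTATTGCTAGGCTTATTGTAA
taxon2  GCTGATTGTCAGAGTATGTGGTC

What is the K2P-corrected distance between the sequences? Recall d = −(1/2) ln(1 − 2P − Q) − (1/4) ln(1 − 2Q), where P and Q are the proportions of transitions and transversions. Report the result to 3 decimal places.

0.892

Of 23 sites, 4 differences are transitions and 8 are transversions, so P = 4/23 ≈ 0.173913 and Q = 8/23 ≈ 0.347826.
Under the Kimura two-parameter model, d = −½ ln(1 − 2P − Q) − ¼ ln(1 − 2Q).
1 − 2P − Q = 0.304348, giving −½ ln(0.304348) = 0.594792.
1 − 2Q = 0.304348, giving −¼ ln(0.304348) = 0.297396.
d = 0.594792 + 0.297396 = 0.892188.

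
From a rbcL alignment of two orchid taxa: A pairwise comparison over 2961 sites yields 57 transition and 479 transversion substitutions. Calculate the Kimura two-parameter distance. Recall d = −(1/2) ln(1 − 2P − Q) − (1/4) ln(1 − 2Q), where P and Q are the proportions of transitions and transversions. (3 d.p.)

0.209

P = 57/2961 ≈ 0.01925 and Q = 479/2961 ≈ 0.16177.
Under the Kimura two-parameter model, d = −½ ln(1 − 2P − Q) − ¼ ln(1 − 2Q).
1 − 2P − Q = 0.79973, giving −½ ln(0.79973) = 0.111741.
1 − 2Q = 0.67646, giving −¼ ln(0.67646) = 0.097720.
d = 0.111741 + 0.097720 = 0.209461.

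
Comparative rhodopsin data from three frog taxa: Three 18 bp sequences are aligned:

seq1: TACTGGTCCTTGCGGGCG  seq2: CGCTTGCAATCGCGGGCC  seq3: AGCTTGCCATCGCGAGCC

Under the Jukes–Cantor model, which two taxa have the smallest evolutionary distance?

seq1–seq2: 8/18 differ, p = 0.444, d = 0.673.
seq1–seq3: 8/18 differ, p = 0.444, d = 0.673.
seq2–seq3: 3/18 differ, p = 0.167, d = 0.188.
The smallest distance is between seq2 and seq3.

seq2 and seq3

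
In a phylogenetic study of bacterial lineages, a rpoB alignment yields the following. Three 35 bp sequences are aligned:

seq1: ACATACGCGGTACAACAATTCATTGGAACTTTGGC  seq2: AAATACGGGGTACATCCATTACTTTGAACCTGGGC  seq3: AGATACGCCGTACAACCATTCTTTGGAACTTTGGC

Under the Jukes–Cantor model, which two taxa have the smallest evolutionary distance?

seq1–seq2: 9/35 differ, p = 0.257, d = 0.315.
seq1–seq3: 4/35 differ, p = 0.114, d = 0.124.
seq2–seq3: 9/35 differ, p = 0.257, d = 0.315.
The smallest distance is between seq1 and seq3.

seq1 and seq3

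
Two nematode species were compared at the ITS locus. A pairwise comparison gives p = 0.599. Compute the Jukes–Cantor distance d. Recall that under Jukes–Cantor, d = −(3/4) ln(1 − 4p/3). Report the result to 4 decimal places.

1.2021

d = −(3/4) ln(1 − 4p/3) = −0.75 ln(1 − 0.798667) = −0.75 ln(0.201333)
  = −0.75 × (-1.602795) = 1.202096 substitutions/site.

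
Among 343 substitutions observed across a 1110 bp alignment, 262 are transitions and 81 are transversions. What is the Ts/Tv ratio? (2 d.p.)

3.23

R = 262/81 = 3.234567… ≈ 3.23 (to 2 d.p.).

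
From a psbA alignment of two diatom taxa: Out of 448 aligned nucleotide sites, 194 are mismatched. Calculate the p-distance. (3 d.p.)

p = 194/448 = 0.433035… ≈ 0.433 (to 3 d.p.).

0.433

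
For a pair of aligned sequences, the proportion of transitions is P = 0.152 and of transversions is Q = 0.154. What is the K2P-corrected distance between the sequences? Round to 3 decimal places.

Under the Kimura two-parameter model, d = −½ ln(1 − 2P − Q) − ¼ ln(1 − 2Q).
1 − 2P − Q = 0.542, giving −½ ln(0.542) = 0.306245.
1 − 2Q = 0.692, giving −¼ ln(0.692) = 0.092042.
d = 0.306245 + 0.092042 = 0.398287.

0.398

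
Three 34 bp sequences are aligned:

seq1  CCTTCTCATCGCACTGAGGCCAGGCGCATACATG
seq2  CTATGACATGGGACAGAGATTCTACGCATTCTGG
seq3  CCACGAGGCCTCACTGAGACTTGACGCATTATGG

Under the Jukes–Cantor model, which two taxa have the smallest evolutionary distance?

seq1–seq2: 16/34 differ, p = 0.471, d = 0.741.
seq1–seq3: 16/34 differ, p = 0.471, d = 0.741.
seq2–seq3: 13/34 differ, p = 0.382, d = 0.535.
The smallest distance is between seq2 and seq3.

seq2 and seq3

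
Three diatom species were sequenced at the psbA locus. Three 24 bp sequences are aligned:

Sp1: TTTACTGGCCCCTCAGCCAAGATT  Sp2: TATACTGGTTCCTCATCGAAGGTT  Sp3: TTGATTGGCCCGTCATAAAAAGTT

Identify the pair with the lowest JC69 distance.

Sp1 and Sp2

Sp1–Sp2: 6/24 differ, p = 0.250, d = 0.304.
Sp1–Sp3: 8/24 differ, p = 0.333, d = 0.441.
Sp2–Sp3: 9/24 differ, p = 0.375, d = 0.520.
The smallest distance is between Sp1 and Sp2.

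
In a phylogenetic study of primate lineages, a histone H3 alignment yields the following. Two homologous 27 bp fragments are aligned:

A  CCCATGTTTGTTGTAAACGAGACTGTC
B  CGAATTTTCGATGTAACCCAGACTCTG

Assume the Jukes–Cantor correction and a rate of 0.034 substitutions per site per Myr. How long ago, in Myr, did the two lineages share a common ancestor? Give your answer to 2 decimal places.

6.48

The sequences differ at 9 of 27 sites (2, 3, 6, 9, 11, 17, 19, 25, 27), so p = 9/27 ≈ 0.333333.
d = −(3/4) ln(1 − 4p/3) = −0.75 ln(1 − 0.444444) = −0.75 ln(0.555556)
  = −0.75 × (-0.587786) = 0.440840 substitutions/site.
Under a molecular clock d = 2μt, so t = d/(2μ) = 0.440840 / (2 × 0.034) = 6.48 Myr.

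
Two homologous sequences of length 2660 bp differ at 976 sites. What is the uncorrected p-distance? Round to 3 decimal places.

0.367

p = 976/2660 = 0.366917… ≈ 0.367 (to 3 d.p.).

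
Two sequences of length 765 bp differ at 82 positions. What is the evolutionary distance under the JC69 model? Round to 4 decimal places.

p = 82/765 ≈ 0.10719.
d = −(3/4) ln(1 − 4p/3) = −0.75 ln(1 − 0.14292) = −0.75 ln(0.85708)
  = −0.75 × (-0.154224) = 0.115668 substitutions/site.

0.1157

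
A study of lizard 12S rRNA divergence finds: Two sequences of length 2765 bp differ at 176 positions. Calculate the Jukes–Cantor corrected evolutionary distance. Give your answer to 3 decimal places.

0.067

p = 176/2765 ≈ 0.063653.
d = −(3/4) ln(1 − 4p/3) = −0.75 ln(1 − 0.084871) = −0.75 ln(0.915129)
  = −0.75 × (-0.088690) = 0.066518 substitutions/site.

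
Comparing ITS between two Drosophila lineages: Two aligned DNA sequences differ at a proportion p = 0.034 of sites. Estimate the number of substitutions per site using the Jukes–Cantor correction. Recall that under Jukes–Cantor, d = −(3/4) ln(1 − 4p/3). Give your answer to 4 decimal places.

0.0348

d = −(3/4) ln(1 − 4p/3) = −0.75 ln(1 − 0.045333) = −0.75 ln(0.954667)
  = −0.75 × (-0.046393) = 0.034795 substitutions/site.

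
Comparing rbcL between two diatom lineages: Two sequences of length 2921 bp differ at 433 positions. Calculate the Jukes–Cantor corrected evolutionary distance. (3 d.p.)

0.165

p = 433/2921 ≈ 0.148237.
d = −(3/4) ln(1 − 4p/3) = −0.75 ln(1 − 0.197649) = −0.75 ln(0.802351)
  = −0.75 × (-0.220209) = 0.165157 substitutions/site.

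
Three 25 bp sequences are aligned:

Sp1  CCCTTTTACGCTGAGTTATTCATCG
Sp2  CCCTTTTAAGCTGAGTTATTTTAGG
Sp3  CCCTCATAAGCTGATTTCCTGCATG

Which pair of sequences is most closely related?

Sp1 and Sp2

Sp1–Sp2: 5/25 differ, p = 0.200, d = 0.233.
Sp1–Sp3: 10/25 differ, p = 0.400, d = 0.572.
Sp2–Sp3: 8/25 differ, p = 0.320, d = 0.417.
The smallest distance is between Sp1 and Sp2.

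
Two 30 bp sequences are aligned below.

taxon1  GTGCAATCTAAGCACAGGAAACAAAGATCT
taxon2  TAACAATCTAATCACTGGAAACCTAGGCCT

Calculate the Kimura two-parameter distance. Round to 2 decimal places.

Of 30 sites, 3 differences are transitions and 6 are transversions, so P = 3/30 = 0.1 and Q = 6/30 = 0.2.
Under the Kimura two-parameter model, d = −½ ln(1 − 2P − Q) − ¼ ln(1 − 2Q).
1 − 2P − Q = 0.6, giving −½ ln(0.6) = 0.255413.
1 − 2Q = 0.6, giving −¼ ln(0.6) = 0.127706.
d = 0.255413 + 0.127706 = 0.383119.

0.38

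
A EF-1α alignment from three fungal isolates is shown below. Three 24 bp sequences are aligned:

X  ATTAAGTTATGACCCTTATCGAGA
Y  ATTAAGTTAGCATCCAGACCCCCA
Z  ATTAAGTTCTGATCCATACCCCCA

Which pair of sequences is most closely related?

Y and Z

X–Y: 9/24 differ, p = 0.375, d = 0.520.
X–Z: 7/24 differ, p = 0.292, d = 0.369.
Y–Z: 4/24 differ, p = 0.167, d = 0.188.
The smallest distance is between Y and Z.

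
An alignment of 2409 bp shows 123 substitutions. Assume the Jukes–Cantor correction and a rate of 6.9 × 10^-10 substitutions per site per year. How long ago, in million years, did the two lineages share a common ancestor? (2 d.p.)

38.32

p = 123/2409 ≈ 0.051059.
d = −(3/4) ln(1 − 4p/3) = −0.75 ln(1 − 0.068079) = −0.75 ln(0.931921)
  = −0.75 × (-0.070507) = 0.052880 substitutions/site.
Under a molecular clock d = 2μt, so t = d/(2μ) = 0.052880 / (2 × 6.9 × 10^-10) = 38.32 million years.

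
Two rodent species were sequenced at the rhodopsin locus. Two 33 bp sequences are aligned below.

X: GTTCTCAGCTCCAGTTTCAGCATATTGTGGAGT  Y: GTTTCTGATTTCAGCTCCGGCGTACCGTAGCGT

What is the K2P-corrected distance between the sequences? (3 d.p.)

Of 33 sites, 14 differences are transitions and 1 are transversions, so P = 14/33 ≈ 0.424242 and Q = 1/33 ≈ 0.030303.
Under the Kimura two-parameter model, d = −½ ln(1 − 2P − Q) − ¼ ln(1 − 2Q).
1 − 2P − Q = 0.121213, giving −½ ln(0.121213) = 1.055103.
1 − 2Q = 0.939394, giving −¼ ln(0.939394) = 0.015630.
d = 1.055103 + 0.015630 = 1.070733.

1.071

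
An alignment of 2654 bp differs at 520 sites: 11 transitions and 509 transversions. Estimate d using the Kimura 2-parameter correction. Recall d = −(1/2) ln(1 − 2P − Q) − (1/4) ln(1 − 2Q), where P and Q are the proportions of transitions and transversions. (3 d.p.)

P = 11/2654 ≈ 0.004145 and Q = 509/2654 ≈ 0.191786.
Under the Kimura two-parameter model, d = −½ ln(1 − 2P − Q) − ¼ ln(1 − 2Q).
1 − 2P − Q = 0.799924, giving −½ ln(0.799924) = 0.111619.
1 − 2Q = 0.616428, giving −¼ ln(0.616428) = 0.120953.
d = 0.111619 + 0.120953 = 0.232572.

0.233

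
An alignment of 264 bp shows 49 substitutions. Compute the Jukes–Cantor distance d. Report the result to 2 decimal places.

p = 49/264 ≈ 0.185606.
d = −(3/4) ln(1 − 4p/3) = −0.75 ln(1 − 0.247475) = −0.75 ln(0.752525)
  = −0.75 × (-0.284321) = 0.213241 substitutions/site.

0.21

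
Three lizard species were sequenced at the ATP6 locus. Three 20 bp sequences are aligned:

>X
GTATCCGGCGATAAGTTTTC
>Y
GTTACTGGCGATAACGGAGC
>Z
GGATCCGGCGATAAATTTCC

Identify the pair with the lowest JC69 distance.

X and Z

X–Y: 8/20 differ, p = 0.400, d = 0.572.
X–Z: 3/20 differ, p = 0.150, d = 0.167.
Y–Z: 9/20 differ, p = 0.450, d = 0.687.
The smallest distance is between X and Z.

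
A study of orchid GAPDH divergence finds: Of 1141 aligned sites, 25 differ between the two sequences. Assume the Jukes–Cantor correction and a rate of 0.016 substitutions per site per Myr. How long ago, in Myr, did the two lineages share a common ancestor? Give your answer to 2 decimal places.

0.69

p = 25/1141 ≈ 0.021911.
d = −(3/4) ln(1 − 4p/3) = −0.75 ln(1 − 0.029215) = −0.75 ln(0.970785)
  = −0.75 × (-0.029650) = 0.022238 substitutions/site.
Under a molecular clock d = 2μt, so t = d/(2μ) = 0.022238 / (2 × 0.016) = 0.69 Myr.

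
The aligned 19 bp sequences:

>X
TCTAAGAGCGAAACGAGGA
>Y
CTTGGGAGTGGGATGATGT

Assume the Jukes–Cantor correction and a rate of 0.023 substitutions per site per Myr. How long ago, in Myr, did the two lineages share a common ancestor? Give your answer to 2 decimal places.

19.73

The sequences differ at 10 of 19 sites (1, 2, 4, 5, 9, 11, 12, 14, 17, 19), so p = 10/19 ≈ 0.526316.
d = −(3/4) ln(1 − 4p/3) = −0.75 ln(1 − 0.701755) = −0.75 ln(0.298245)
  = −0.75 × (-1.209840) = 0.907380 substitutions/site.
Under a molecular clock d = 2μt, so t = d/(2μ) = 0.907380 / (2 × 0.023) = 19.73 Myr.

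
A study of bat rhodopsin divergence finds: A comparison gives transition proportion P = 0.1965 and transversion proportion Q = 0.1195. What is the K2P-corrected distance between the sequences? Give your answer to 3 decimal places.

0.428

Under the Kimura two-parameter model, d = −½ ln(1 − 2P − Q) − ¼ ln(1 − 2Q).
1 − 2P − Q = 0.4875, giving −½ ln(0.4875) = 0.359232.
1 − 2Q = 0.761, giving −¼ ln(0.761) = 0.068280.
d = 0.359232 + 0.068280 = 0.427512.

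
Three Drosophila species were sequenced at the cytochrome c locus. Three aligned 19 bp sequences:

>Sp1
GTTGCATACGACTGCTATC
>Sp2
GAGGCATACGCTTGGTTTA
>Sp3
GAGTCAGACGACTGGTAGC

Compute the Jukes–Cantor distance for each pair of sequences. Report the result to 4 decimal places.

Sp1–Sp2: 7/19 sites differ → p ≈ 0.368421, d = −0.75 ln(1 − 0.491228) = 0.506816 ≈ 0.5068.
Sp1–Sp3: 6/19 sites differ → p ≈ 0.315789, d = −0.75 ln(1 − 0.421052) = 0.409907 ≈ 0.4099.
Sp2–Sp3: 7/19 sites differ → p ≈ 0.368421, d = −0.75 ln(1 − 0.491228) = 0.506816 ≈ 0.5068.

d(Sp1,Sp2) = 0.5068, d(Sp1,Sp3) = 0.4099, d(Sp2,Sp3) = 0.5068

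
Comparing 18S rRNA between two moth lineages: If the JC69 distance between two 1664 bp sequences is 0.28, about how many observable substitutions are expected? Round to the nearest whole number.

389

Invert JC69: p = (3/4)(1 − e^(−4d/3)) = 0.75 × (1 − e^(-0.373333)) = 0.75 × (1 − 0.688436) = 0.233673.
Expected differing sites = pL ≈ 0.233673 × 1664 = 388.831872 ≈ 389.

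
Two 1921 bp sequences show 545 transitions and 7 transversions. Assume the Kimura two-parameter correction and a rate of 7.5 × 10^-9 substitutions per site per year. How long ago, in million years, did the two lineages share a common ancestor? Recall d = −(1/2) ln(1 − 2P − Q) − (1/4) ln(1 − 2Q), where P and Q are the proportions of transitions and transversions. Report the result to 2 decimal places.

28.34

P = 545/1921 ≈ 0.283706 and Q = 7/1921 ≈ 0.003644.
Under the Kimura two-parameter model, d = −½ ln(1 − 2P − Q) − ¼ ln(1 − 2Q).
1 − 2P − Q = 0.428944, giving −½ ln(0.428944) = 0.423214.
1 − 2Q = 0.992712, giving −¼ ln(0.992712) = 0.001829.
d = 0.423214 + 0.001829 = 0.425043.
Under a molecular clock d = 2μt, so t = d/(2μ) = 0.425043 / (2 × 7.5 × 10^-9) = 28.34 million years.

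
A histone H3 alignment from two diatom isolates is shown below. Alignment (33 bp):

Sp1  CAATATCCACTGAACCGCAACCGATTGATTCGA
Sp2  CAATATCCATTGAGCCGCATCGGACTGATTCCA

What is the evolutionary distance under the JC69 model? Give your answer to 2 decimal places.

0.21

The sequences differ at 6 of 33 sites (10, 14, 20, 22, 25, 32), so p = 6/33 ≈ 0.181818.
d = −(3/4) ln(1 − 4p/3) = −0.75 ln(1 − 0.242424) = −0.75 ln(0.757576)
  = −0.75 × (-0.277631) = 0.208223 substitutions/site.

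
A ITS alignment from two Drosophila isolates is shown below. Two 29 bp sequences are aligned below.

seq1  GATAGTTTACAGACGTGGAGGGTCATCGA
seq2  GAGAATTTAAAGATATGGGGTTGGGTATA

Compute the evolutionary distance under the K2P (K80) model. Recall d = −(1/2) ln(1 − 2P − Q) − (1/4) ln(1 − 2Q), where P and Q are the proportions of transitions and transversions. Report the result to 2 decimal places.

Of 29 sites, 5 differences are transitions and 8 are transversions, so P = 5/29 ≈ 0.172414 and Q = 8/29 ≈ 0.275862.
Under the Kimura two-parameter model, d = −½ ln(1 − 2P − Q) − ¼ ln(1 − 2Q).
1 − 2P − Q = 0.37931, giving −½ ln(0.37931) = 0.484701.
1 − 2Q = 0.448276, giving −¼ ln(0.448276) = 0.200587.
d = 0.484701 + 0.200587 = 0.685288.

0.69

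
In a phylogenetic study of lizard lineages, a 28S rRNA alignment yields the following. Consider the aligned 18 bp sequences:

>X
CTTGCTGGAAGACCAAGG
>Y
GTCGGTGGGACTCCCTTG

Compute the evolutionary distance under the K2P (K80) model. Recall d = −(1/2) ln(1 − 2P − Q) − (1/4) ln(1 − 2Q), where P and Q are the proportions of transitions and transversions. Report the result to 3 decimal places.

Of 18 sites, 2 differences are transitions and 7 are transversions, so P = 2/18 ≈ 0.111111 and Q = 7/18 ≈ 0.388889.
Under the Kimura two-parameter model, d = −½ ln(1 − 2P − Q) − ¼ ln(1 − 2Q).
1 − 2P − Q = 0.388889, giving −½ ln(0.388889) = 0.472231.
1 − 2Q = 0.222222, giving −¼ ln(0.222222) = 0.376020.
d = 0.472231 + 0.376020 = 0.848251.

0.848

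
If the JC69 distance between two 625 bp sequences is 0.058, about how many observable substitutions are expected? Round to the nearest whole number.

35

Invert JC69: p = (3/4)(1 − e^(−4d/3)) = 0.75 × (1 − e^(-0.077333)) = 0.75 × (1 − 0.925582) = 0.055814.
Expected differing sites = pL ≈ 0.055814 × 625 = 34.88375 ≈ 35.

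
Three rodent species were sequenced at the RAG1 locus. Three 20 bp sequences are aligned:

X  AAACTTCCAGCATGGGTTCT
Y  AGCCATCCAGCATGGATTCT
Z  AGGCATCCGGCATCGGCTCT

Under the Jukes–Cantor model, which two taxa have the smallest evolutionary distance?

X and Y

X–Y: 4/20 differ, p = 0.200, d = 0.233.
X–Z: 6/20 differ, p = 0.300, d = 0.383.
Y–Z: 5/20 differ, p = 0.250, d = 0.304.
The smallest distance is between X and Y.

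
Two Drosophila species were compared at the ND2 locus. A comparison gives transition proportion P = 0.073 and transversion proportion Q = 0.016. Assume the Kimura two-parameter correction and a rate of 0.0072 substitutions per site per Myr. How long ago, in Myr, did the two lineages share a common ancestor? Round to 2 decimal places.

Under the Kimura two-parameter model, d = −½ ln(1 − 2P − Q) − ¼ ln(1 − 2Q).
1 − 2P − Q = 0.838, giving −½ ln(0.838) = 0.088369.
1 − 2Q = 0.968, giving −¼ ln(0.968) = 0.008131.
d = 0.088369 + 0.008131 = 0.096500.
Under a molecular clock d = 2μt, so t = d/(2μ) = 0.096500 / (2 × 0.0072) = 6.70 Myr.

6.70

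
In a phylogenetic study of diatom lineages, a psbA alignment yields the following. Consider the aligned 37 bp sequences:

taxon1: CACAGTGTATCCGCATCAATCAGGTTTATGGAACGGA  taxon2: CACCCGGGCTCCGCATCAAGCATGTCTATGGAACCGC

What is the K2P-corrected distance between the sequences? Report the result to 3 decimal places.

0.343

Of 37 sites, 1 differences are transitions and 9 are transversions, so P = 1/37 ≈ 0.027027 and Q = 9/37 ≈ 0.243243.
Under the Kimura two-parameter model, d = −½ ln(1 − 2P − Q) − ¼ ln(1 − 2Q).
1 − 2P − Q = 0.702703, giving −½ ln(0.702703) = 0.176410.
1 − 2Q = 0.513514, giving −¼ ln(0.513514) = 0.166619.
d = 0.176410 + 0.166619 = 0.343029.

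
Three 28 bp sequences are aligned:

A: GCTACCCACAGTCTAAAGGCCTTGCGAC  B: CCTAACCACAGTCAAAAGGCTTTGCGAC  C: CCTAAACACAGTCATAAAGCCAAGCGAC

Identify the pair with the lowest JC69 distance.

A–B: 4/28 differ, p = 0.143, d = 0.158.
A–C: 8/28 differ, p = 0.286, d = 0.360.
B–C: 6/28 differ, p = 0.214, d = 0.252.
The smallest distance is between A and B.

A and B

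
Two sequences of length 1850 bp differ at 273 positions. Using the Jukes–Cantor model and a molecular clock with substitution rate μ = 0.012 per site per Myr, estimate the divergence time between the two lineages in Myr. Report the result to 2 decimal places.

p = 273/1850 ≈ 0.147568.
d = −(3/4) ln(1 − 4p/3) = −0.75 ln(1 − 0.196757) = −0.75 ln(0.803243)
  = −0.75 × (-0.219098) = 0.164324 substitutions/site.
Under a molecular clock d = 2μt, so t = d/(2μ) = 0.164324 / (2 × 0.012) = 6.85 Myr.

6.85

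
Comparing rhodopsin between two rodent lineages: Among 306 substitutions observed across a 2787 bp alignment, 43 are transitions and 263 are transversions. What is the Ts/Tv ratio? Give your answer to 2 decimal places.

0.16

R = 43/263 = 0.163498… ≈ 0.16 (to 2 d.p.).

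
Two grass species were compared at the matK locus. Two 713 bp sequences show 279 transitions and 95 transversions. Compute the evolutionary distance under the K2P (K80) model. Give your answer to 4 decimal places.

1.3150

P = 279/713 ≈ 0.391304 and Q = 95/713 ≈ 0.13324.
Under the Kimura two-parameter model, d = −½ ln(1 − 2P − Q) − ¼ ln(1 − 2Q).
1 − 2P − Q = 0.084152, giving −½ ln(0.084152) = 1.237565.
1 − 2Q = 0.73352, giving −¼ ln(0.73352) = 0.077475.
d = 1.237565 + 0.077475 = 1.315040.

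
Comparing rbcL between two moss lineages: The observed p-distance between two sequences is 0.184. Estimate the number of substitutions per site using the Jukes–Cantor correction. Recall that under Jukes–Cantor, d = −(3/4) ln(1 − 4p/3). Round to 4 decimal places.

0.2111

d = −(3/4) ln(1 − 4p/3) = −0.75 ln(1 − 0.245333) = −0.75 ln(0.754667)
  = −0.75 × (-0.281479) = 0.211109 substitutions/site.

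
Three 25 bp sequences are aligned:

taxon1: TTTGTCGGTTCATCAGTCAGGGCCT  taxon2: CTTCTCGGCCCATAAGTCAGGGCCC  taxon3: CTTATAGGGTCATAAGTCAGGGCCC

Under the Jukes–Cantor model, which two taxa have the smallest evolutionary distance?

taxon2 and taxon3

taxon1–taxon2: 6/25 differ, p = 0.240, d = 0.289.
taxon1–taxon3: 6/25 differ, p = 0.240, d = 0.289.
taxon2–taxon3: 4/25 differ, p = 0.160, d = 0.180.
The smallest distance is between taxon2 and taxon3.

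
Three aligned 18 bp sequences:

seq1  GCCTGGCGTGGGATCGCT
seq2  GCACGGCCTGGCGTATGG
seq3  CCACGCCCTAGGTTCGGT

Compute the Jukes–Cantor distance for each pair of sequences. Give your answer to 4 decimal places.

seq1–seq2: 9/18 sites differ → p = 0.5, d = −0.75 ln(1 − 0.666667) = 0.823960 ≈ 0.8240.
seq1–seq3: 8/18 sites differ → p ≈ 0.444444, d = −0.75 ln(1 − 0.592592) = 0.673455 ≈ 0.6735.
seq2–seq3: 8/18 sites differ → p ≈ 0.444444, d = −0.75 ln(1 − 0.592592) = 0.673455 ≈ 0.6735.

d(seq1,seq2) = 0.8240, d(seq1,seq3) = 0.6735, d(seq2,seq3) = 0.6735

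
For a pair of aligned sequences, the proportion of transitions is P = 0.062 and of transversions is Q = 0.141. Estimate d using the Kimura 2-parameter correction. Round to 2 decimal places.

0.24

Under the Kimura two-parameter model, d = −½ ln(1 − 2P − Q) − ¼ ln(1 − 2Q).
1 − 2P − Q = 0.735, giving −½ ln(0.735) = 0.153942.
1 − 2Q = 0.718, giving −¼ ln(0.718) = 0.082821.
d = 0.153942 + 0.082821 = 0.236763.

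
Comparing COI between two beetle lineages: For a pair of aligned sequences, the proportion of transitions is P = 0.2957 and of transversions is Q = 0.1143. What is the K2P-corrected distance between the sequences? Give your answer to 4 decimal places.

Under the Kimura two-parameter model, d = −½ ln(1 − 2P − Q) − ¼ ln(1 − 2Q).
1 − 2P − Q = 0.2943, giving −½ ln(0.2943) = 0.611578.
1 − 2Q = 0.7714, giving −¼ ln(0.7714) = 0.064887.
d = 0.611578 + 0.064887 = 0.676465.

0.6765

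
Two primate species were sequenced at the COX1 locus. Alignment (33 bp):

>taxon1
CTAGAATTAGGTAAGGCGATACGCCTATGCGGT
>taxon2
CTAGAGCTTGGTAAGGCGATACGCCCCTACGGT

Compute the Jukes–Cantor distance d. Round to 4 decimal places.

The sequences differ at 6 of 33 sites (6, 7, 9, 26, 27, 29), so p = 6/33 ≈ 0.181818.
d = −(3/4) ln(1 − 4p/3) = −0.75 ln(1 − 0.242424) = −0.75 ln(0.757576)
  = −0.75 × (-0.277631) = 0.208223 substitutions/site.

0.2082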